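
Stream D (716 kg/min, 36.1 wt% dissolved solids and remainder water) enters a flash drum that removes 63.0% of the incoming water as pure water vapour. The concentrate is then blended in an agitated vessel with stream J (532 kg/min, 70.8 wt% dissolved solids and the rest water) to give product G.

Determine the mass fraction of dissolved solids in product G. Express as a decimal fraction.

Vapour removed = 0.630×0.639×716 = 288.24 kg/min; concentrate = 427.76 kg/min.
dissolved solids reaching the mixer = 258.48 (from concentrate) + 532×0.708 = 635.13 kg/min.
Product flow = 427.76 + 532 = 959.76 kg/min; dissolved solids fraction = 0.6618.

0.6618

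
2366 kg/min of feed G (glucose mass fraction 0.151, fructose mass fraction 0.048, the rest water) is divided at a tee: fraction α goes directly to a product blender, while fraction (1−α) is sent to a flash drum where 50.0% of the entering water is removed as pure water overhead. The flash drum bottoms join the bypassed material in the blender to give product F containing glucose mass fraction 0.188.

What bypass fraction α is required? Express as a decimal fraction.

0.509

All 2366×0.151 = 357.27 kg/min of glucose reaches F, so F = 357.27/0.188 = 1900.4 kg/min and vapour = 465.65 kg/min.
The evaporator receives (1−α)·2366 of feed at 0.801 water and removes 0.500 of that water:
0.500×0.801×(1−α)×2366 = 465.65
(1−α) = 465.65/947.58 = 0.4914;  α = 0.5086.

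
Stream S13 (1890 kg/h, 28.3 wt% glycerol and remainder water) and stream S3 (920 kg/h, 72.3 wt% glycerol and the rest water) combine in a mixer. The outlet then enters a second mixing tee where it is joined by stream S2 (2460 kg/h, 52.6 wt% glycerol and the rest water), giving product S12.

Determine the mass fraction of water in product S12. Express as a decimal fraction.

Overall, product flow = 5270 kg/h.
water in = 1890×0.717 + 920×0.277 + 2460×0.474 = 2776 kg/h.
water fraction in S12 = 0.527.

0.527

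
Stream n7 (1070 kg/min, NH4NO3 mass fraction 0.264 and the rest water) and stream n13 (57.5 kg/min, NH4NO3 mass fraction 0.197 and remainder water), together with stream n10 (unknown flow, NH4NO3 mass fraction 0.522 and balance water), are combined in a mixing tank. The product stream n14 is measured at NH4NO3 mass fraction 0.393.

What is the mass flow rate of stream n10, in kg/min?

1157 kg/min

Let n10 be the unknown flow. Total out = 1127.5 + n10.
NH4NO3 balance: 293.81 + 0.522·n10 = 0.393·(1127.5 + n10)
(0.522 − 0.393)·n10 = 0.393×1127.5 − 293.81 = 149.3
n10 = 149.3 / 0.129 = 1157.4 kg/min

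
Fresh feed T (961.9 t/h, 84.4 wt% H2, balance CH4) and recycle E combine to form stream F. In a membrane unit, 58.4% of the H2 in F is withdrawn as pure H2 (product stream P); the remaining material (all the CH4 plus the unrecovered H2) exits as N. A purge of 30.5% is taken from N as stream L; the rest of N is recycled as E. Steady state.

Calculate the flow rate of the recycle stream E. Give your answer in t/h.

CH4 enters only via T and leaves only via the purge: 961.9×0.156 = 0.305×(CH4 in N), and the membrane unit passes all CH4, so CH4 in F = CH4 in N = 491.99 t/h.
H2 in F: m_A = 961.9×0.844 + (1−0.305)·(1−0.584)·m_A, so m_A = 811.84/0.7109 = 1142 t/h.
N = (1−0.584)×1142 + 491.99 = 967.07 t/h.
Recycle E = (1−0.305)×967.07 = 672.11 t/h.

672.1 t/h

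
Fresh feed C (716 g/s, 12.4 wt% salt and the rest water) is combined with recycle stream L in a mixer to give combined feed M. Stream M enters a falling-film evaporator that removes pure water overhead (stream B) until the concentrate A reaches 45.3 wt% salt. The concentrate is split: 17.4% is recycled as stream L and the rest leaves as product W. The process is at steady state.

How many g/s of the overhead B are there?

Overall salt balance (none leaves overhead): salt in fresh feed = salt in product, i.e. 716×0.124 = (1−0.174)·A·0.453.
A = 88.784/(0.453×0.826) = 237.28 g/s.
Recycle L = 0.174×237.28 = 41.286 g/s.
Combined feed M = 716 + 41.286 = 757.29 g/s.
Overhead B = M − A = 757.29 − 237.28 = 520.01 g/s.

520 g/s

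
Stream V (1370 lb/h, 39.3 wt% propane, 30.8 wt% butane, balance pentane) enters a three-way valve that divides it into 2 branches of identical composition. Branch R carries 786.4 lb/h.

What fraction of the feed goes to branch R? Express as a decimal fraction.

Fraction to R = 786.4/1370 = 0.5740.

0.574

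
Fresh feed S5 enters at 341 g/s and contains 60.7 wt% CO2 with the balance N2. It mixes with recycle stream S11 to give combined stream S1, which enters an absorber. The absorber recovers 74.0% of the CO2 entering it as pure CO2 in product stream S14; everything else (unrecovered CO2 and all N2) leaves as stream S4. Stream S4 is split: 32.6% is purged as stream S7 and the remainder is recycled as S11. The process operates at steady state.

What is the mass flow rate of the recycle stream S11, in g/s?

N2 enters only via S5 and leaves only via the purge: 341×0.393 = 0.326×(N2 in S4), and the absorber passes all N2, so N2 in S1 = N2 in S4 = 411.08 g/s.
CO2 in S1: m_A = 341×0.607 + (1−0.326)·(1−0.740)·m_A, so m_A = 206.99/0.8248 = 250.97 g/s.
S4 = (1−0.740)×250.97 + 411.08 = 476.33 g/s.
Recycle S11 = (1−0.326)×476.33 = 321.05 g/s.

321 g/s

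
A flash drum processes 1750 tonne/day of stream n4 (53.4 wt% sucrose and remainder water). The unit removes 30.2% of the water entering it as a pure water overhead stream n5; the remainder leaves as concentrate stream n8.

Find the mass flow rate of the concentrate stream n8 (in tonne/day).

water entering = 1750×0.466 = 815.5 tonne/day; overhead removed = 0.302×815.5 = 246.28 tonne/day.
Concentrate = 1750 − 246.28 = 1503.7 tonne/day.

1504 tonne/day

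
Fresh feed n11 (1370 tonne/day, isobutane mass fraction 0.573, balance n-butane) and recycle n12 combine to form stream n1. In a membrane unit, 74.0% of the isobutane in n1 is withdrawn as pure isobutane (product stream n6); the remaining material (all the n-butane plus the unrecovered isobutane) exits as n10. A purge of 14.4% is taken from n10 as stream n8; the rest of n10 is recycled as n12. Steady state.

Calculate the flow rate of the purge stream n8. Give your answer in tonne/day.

n-butane enters only via n11 and leaves only via the purge: 1370×0.427 = 0.144×(n-butane in n10), and the membrane unit passes all n-butane, so n-butane in n1 = n-butane in n10 = 4062.4 tonne/day.
isobutane in n1: m_A = 1370×0.573 + (1−0.144)·(1−0.740)·m_A, so m_A = 785.01/0.7774 = 1009.7 tonne/day.
n10 = (1−0.740)×1009.7 + 4062.4 = 4325 tonne/day.
Purge n8 = 0.144×4325 = 622.79 tonne/day.

622.8 tonne/day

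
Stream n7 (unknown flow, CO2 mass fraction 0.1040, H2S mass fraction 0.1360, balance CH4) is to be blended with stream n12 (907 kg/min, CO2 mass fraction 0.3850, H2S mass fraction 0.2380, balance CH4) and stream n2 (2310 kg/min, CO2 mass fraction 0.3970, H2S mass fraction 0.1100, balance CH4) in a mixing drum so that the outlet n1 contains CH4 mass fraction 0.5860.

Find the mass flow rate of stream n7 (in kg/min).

2324 kg/min

Let n7 be the unknown flow. Total out = 3217 + n7.
CH4 balance: 1480.8 + 0.760·n7 = 0.586·(3217 + n7)
(0.760 − 0.586)·n7 = 0.586×3217 − 1480.8 = 404.39
n7 = 404.39 / 0.174 = 2324.1 kg/min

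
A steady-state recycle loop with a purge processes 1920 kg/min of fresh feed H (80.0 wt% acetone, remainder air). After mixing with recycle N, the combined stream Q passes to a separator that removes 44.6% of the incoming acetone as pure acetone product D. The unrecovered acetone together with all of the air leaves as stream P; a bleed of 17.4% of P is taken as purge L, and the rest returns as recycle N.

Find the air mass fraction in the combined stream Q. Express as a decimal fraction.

air enters only via H and leaves only via the purge: 1920×0.200 = 0.174×(air in P), and the separator passes all air, so air in Q = air in P = 2206.9 kg/min.
acetone in Q: m_A = 1920×0.800 + (1−0.174)·(1−0.446)·m_A, so m_A = 1536/0.5424 = 2831.9 kg/min.
Q = 2831.9 + 2206.9 = 5038.8 kg/min.
air fraction in Q = 2206.9/5038.8 = 0.438.

0.438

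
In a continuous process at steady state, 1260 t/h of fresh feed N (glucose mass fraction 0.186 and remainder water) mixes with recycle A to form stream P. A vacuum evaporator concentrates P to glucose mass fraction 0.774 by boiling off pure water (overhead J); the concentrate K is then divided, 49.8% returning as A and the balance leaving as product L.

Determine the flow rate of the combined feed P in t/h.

1560 t/h

Overall glucose balance (none leaves overhead): glucose in fresh feed = glucose in product, i.e. 1260×0.186 = (1−0.498)·K·0.774.
K = 234.36/(0.774×0.502) = 603.17 t/h.
Recycle A = 0.498×603.17 = 300.38 t/h.
Combined feed P = 1260 + 300.38 = 1560.4 t/h.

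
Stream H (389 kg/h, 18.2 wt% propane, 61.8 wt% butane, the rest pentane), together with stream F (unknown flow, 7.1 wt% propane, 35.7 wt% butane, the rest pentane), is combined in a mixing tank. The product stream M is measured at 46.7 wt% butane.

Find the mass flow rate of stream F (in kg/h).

Let F be the unknown flow. Total out = 389 + F.
butane balance: 240.4 + 0.357·F = 0.467·(389 + F)
(0.357 − 0.467)·F = 0.467×389 − 240.4 = -58.739
F = -58.739 / -0.110 = 533.99 kg/h

534 kg/h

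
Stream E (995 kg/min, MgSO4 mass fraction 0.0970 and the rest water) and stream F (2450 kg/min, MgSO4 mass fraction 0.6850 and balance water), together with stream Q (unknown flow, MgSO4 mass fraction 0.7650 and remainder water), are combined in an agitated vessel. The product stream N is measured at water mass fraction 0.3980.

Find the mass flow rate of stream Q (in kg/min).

1835 kg/min

Let Q be the unknown flow. Total out = 3445 + Q.
water balance: 1670.2 + 0.235·Q = 0.398·(3445 + Q)
(0.235 − 0.398)·Q = 0.398×3445 − 1670.2 = -299.12
Q = -299.12 / -0.163 = 1835.1 kg/min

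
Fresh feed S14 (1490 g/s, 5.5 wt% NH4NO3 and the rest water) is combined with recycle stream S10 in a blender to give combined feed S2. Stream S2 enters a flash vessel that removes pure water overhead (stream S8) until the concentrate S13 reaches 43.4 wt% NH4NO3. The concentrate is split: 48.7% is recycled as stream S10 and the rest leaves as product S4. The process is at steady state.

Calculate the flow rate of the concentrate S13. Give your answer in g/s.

368.1 g/s

Overall NH4NO3 balance (none leaves overhead): NH4NO3 in fresh feed = NH4NO3 in product, i.e. 1490×0.055 = (1−0.487)·S13·0.434.
S13 = 81.95/(0.434×0.513) = 368.08 g/s.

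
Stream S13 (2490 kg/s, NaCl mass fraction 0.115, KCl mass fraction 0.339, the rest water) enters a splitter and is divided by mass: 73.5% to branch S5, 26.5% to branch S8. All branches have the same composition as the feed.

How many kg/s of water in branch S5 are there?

999.3 kg/s

Branch S5 total = 0.735×2490 = 1830.1 kg/s.
water in S5 = 0.546×1830.1 = 999.26 kg/s.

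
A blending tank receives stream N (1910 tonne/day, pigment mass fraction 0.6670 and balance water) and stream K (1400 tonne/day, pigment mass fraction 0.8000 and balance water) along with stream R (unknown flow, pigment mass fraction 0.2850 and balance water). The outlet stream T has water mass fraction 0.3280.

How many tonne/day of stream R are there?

438.4 tonne/day

Let R be the unknown flow. Total out = 3310 + R.
water balance: 916.03 + 0.715·R = 0.328·(3310 + R)
(0.715 − 0.328)·R = 0.328×3310 − 916.03 = 169.65
R = 169.65 / 0.387 = 438.37 tonne/day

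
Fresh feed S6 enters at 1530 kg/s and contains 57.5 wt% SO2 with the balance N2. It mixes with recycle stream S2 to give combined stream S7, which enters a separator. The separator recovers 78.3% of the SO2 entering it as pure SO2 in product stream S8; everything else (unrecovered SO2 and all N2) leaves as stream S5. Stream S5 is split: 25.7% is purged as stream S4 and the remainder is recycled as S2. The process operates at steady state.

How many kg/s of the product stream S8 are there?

821.3 kg/s

SO2 in S7: m_A = 1530×0.575 + (1−0.257)·(1−0.783)·m_A, so m_A = 879.75/0.8388 = 1048.9 kg/s.
Product S8 = 0.783×1048.9 = 821.26 kg/s.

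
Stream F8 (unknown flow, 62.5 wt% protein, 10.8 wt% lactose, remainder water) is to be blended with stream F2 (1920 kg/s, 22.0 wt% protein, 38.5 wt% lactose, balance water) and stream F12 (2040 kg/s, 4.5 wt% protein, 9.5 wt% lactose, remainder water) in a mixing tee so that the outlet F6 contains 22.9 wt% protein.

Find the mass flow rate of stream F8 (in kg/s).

Let F8 be the unknown flow. Total out = 3960 + F8.
protein balance: 514.2 + 0.625·F8 = 0.229·(3960 + F8)
(0.625 − 0.229)·F8 = 0.229×3960 − 514.2 = 392.64
F8 = 392.64 / 0.396 = 991.52 kg/s

991.5 kg/s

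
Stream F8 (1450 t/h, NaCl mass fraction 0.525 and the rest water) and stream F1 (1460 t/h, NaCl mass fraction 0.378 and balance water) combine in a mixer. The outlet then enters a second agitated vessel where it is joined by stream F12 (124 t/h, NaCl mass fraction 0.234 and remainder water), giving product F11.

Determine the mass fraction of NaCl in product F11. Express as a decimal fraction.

Overall, product flow = 3034 t/h.
NaCl in = 1450×0.525 + 1460×0.378 + 124×0.234 = 1342.1 t/h.
NaCl fraction in F11 = 0.442.

0.442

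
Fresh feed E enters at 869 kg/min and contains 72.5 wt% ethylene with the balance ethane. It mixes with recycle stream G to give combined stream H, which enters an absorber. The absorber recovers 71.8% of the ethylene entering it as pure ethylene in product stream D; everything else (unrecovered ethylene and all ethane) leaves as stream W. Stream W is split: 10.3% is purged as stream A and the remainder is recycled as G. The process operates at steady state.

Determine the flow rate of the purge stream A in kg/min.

ethane enters only via E and leaves only via the purge: 869×0.275 = 0.103×(ethane in W), and the absorber passes all ethane, so ethane in H = ethane in W = 2320.1 kg/min.
ethylene in H: m_A = 869×0.725 + (1−0.103)·(1−0.718)·m_A, so m_A = 630.02/0.7470 = 843.36 kg/min.
W = (1−0.718)×843.36 + 2320.1 = 2558 kg/min.
Purge A = 0.103×2558 = 263.47 kg/min.

263.5 kg/min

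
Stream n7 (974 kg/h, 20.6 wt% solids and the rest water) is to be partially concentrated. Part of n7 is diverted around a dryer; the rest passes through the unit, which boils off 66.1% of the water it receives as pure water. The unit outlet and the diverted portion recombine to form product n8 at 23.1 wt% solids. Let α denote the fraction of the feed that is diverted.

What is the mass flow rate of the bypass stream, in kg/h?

773.2 kg/h

All 974×0.206 = 200.64 kg/h of solids reaches n8, so n8 = 200.64/0.231 = 868.59 kg/h and vapour = 105.41 kg/h.
The evaporator receives (1−α)·974 of feed at 0.794 water and removes 0.661 of that water:
0.661×0.794×(1−α)×974 = 105.41
(1−α) = 105.41/511.19 = 0.2062;  α = 0.7938.
Bypass flow = 0.7938×974 = 773.15 kg/h.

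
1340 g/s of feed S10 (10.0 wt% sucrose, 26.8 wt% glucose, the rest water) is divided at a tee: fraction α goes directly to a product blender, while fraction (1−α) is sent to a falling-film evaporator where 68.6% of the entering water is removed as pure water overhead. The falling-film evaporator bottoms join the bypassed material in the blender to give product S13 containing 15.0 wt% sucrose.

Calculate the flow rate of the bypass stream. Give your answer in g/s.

All 1340×0.100 = 134 g/s of sucrose reaches S13, so S13 = 134/0.150 = 893.33 g/s and vapour = 446.67 g/s.
The evaporator receives (1−α)·1340 of feed at 0.632 water and removes 0.686 of that water:
0.686×0.632×(1−α)×1340 = 446.67
(1−α) = 446.67/580.96 = 0.7688;  α = 0.2312.
Bypass flow = 0.2312×1340 = 309.75 g/s.

309.8 g/s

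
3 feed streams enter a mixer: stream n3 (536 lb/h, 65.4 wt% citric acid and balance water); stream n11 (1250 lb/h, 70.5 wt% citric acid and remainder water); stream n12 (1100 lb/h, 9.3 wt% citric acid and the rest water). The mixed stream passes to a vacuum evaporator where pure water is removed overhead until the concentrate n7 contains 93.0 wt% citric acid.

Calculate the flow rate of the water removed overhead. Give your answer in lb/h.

1451 lb/h

citric acid entering = 536×0.654 + 1250×0.705 + 1100×0.093 = 1334.1 lb/h.
All citric acid reports to n7, so n7 = 1334.1/0.930 = 1434.5 lb/h.
Total feed = 2886 lb/h; overhead = 2886 − 1434.5 = 1451.5 lb/h.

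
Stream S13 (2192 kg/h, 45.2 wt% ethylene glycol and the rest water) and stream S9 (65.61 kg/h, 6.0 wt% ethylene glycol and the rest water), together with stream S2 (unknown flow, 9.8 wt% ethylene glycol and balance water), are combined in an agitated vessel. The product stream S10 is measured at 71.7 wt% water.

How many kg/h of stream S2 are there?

Let S2 be the unknown flow. Total out = 2257.6 + S2.
water balance: 1262.9 + 0.902·S2 = 0.717·(2257.6 + S2)
(0.902 − 0.717)·S2 = 0.717×2257.6 − 1262.9 = 355.82
S2 = 355.82 / 0.185 = 1923.3 kg/h

1923 kg/h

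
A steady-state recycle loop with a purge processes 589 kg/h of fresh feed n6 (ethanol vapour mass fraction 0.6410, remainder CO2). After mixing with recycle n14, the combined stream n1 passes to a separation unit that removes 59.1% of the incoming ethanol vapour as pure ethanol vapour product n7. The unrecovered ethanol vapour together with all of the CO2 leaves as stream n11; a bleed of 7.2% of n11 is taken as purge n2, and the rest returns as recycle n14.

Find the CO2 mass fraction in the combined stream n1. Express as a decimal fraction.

CO2 enters only via n6 and leaves only via the purge: 589×0.359 = 0.072×(CO2 in n11), and the separation unit passes all CO2, so CO2 in n1 = CO2 in n11 = 2936.8 kg/h.
ethanol vapour in n1: m_A = 589×0.641 + (1−0.072)·(1−0.591)·m_A, so m_A = 377.55/0.6204 = 608.51 kg/h.
n1 = 608.51 + 2936.8 = 3545.3 kg/h.
CO2 fraction in n1 = 2936.8/3545.3 = 0.8284.

0.8284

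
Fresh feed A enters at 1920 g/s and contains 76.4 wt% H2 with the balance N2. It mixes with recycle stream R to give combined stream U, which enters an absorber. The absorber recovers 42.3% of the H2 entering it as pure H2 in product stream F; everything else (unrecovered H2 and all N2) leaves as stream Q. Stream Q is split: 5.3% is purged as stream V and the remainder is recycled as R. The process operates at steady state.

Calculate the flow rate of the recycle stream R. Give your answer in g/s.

N2 enters only via A and leaves only via the purge: 1920×0.236 = 0.053×(N2 in Q), and the absorber passes all N2, so N2 in U = N2 in Q = 8549.4 g/s.
H2 in U: m_A = 1920×0.764 + (1−0.053)·(1−0.423)·m_A, so m_A = 1466.9/0.4536 = 3234 g/s.
Q = (1−0.423)×3234 + 8549.4 = 10415 g/s.
Recycle R = (1−0.053)×10415 = 9863.4 g/s.

9863 g/s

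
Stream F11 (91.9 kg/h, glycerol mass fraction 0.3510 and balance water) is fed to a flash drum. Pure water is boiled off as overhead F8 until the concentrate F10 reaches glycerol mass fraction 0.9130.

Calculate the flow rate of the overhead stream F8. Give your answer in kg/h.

glycerol is conserved: 91.9×0.351 = 32.257 kg/h all reports to the concentrate.
Concentrate = 32.257/(target fraction) = 35.331 kg/h.
Overhead = 91.9 − 35.331 = 56.569 kg/h.

56.57 kg/h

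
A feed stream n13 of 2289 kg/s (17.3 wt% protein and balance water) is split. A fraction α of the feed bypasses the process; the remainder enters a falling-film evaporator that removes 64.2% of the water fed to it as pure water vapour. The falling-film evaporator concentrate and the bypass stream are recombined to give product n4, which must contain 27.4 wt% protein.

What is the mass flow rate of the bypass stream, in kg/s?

699.8 kg/s

All 2289×0.173 = 396 kg/s of protein reaches n4, so n4 = 396/0.274 = 1445.2 kg/s and vapour = 843.76 kg/s.
The evaporator receives (1−α)·2289 of feed at 0.827 water and removes 0.642 of that water:
0.642×0.827×(1−α)×2289 = 843.76
(1−α) = 843.76/1215.3 = 0.6943;  α = 0.3057.
Bypass flow = 0.3057×2289 = 699.81 kg/s.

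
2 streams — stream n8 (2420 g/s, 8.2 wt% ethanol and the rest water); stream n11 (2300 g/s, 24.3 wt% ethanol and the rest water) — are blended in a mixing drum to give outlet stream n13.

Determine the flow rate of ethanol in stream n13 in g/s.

757.3 g/s

ethanol out = ethanol in = 2420×0.082 + 2300×0.243 = 757.34 g/s.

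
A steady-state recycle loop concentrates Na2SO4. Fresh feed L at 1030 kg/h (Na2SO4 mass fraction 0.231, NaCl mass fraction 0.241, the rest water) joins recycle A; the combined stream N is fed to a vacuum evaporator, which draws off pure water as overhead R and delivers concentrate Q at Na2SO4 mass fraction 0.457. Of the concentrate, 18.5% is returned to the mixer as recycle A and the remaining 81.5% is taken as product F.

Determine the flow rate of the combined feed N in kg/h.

Overall Na2SO4 balance (none leaves overhead): Na2SO4 in fresh feed = Na2SO4 in product, i.e. 1030×0.231 = (1−0.185)·Q·0.457.
Q = 237.93/(0.457×0.815) = 638.82 kg/h.
Recycle A = 0.185×638.82 = 118.18 kg/h.
Combined feed N = 1030 + 118.18 = 1148.2 kg/h.

1148 kg/h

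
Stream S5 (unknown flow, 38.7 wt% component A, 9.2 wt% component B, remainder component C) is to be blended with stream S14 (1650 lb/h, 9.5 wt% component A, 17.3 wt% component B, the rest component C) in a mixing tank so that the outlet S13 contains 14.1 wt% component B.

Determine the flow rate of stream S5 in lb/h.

Let S5 be the unknown flow. Total out = 1650 + S5.
component B balance: 285.45 + 0.092·S5 = 0.141·(1650 + S5)
(0.092 − 0.141)·S5 = 0.141×1650 − 285.45 = -52.8
S5 = -52.8 / -0.049 = 1077.6 lb/h

1078 lb/h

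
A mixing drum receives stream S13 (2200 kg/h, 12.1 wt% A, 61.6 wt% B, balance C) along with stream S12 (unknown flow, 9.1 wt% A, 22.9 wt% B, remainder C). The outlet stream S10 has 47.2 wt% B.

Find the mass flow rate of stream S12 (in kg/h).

1304 kg/h

Let S12 be the unknown flow. Total out = 2200 + S12.
B balance: 1355.2 + 0.229·S12 = 0.472·(2200 + S12)
(0.229 − 0.472)·S12 = 0.472×2200 − 1355.2 = -316.8
S12 = -316.8 / -0.243 = 1303.7 kg/h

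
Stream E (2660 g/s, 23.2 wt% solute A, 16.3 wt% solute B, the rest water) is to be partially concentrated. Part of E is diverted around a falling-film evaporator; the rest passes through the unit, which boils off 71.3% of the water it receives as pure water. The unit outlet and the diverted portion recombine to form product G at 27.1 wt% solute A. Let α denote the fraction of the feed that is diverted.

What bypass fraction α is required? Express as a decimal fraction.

All 2660×0.232 = 617.12 g/s of solute A reaches G, so G = 617.12/0.271 = 2277.2 g/s and vapour = 382.8 g/s.
The evaporator receives (1−α)·2660 of feed at 0.605 water and removes 0.713 of that water:
0.713×0.605×(1−α)×2660 = 382.8
(1−α) = 382.8/1147.4 = 0.3336;  α = 0.6664.

0.666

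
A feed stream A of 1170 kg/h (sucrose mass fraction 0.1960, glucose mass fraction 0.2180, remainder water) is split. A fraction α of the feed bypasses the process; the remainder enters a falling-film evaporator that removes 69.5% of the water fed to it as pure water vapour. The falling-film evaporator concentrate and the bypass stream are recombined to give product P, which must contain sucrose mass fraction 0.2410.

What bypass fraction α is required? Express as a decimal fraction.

0.542

All 1170×0.196 = 229.32 kg/h of sucrose reaches P, so P = 229.32/0.241 = 951.54 kg/h and vapour = 218.46 kg/h.
The evaporator receives (1−α)·1170 of feed at 0.586 water and removes 0.695 of that water:
0.695×0.586×(1−α)×1170 = 218.46
(1−α) = 218.46/476.51 = 0.4585;  α = 0.5415.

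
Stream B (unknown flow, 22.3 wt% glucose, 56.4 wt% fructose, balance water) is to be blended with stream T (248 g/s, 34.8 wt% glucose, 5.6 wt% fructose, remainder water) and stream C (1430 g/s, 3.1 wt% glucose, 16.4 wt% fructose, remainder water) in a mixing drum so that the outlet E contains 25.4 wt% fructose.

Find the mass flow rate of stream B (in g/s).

Let B be the unknown flow. Total out = 1678 + B.
fructose balance: 248.41 + 0.564·B = 0.254·(1678 + B)
(0.564 − 0.254)·B = 0.254×1678 − 248.41 = 177.8
B = 177.8 / 0.310 = 573.56 g/s

573.6 g/s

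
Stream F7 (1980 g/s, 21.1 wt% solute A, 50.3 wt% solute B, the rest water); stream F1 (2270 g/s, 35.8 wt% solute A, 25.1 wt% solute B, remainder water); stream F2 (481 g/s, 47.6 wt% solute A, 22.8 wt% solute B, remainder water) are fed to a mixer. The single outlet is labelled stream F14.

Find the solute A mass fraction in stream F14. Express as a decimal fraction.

0.308

Total flow out = 1980 + 2270 + 481 = 4731 g/s.
solute A in = 1980×0.211 + 2270×0.358 + 481×0.476 = 1459.4 g/s.
solute A mass fraction in F14 = 1459.4/4731 = 0.308.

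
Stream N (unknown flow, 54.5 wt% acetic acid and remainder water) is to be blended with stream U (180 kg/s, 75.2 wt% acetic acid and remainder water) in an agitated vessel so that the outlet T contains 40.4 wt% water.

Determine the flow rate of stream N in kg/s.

Let N be the unknown flow. Total out = 180 + N.
water balance: 44.64 + 0.455·N = 0.404·(180 + N)
(0.455 − 0.404)·N = 0.404×180 − 44.64 = 28.08
N = 28.08 / 0.051 = 550.59 kg/s

550.6 kg/s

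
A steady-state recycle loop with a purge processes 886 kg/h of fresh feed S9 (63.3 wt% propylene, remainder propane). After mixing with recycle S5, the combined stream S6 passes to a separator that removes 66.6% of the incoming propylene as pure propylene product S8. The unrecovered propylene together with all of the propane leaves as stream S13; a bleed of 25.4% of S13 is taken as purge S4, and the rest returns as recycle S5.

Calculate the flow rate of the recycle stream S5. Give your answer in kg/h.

propane enters only via S9 and leaves only via the purge: 886×0.367 = 0.254×(propane in S13), and the separator passes all propane, so propane in S6 = propane in S13 = 1280.2 kg/h.
propylene in S6: m_A = 886×0.633 + (1−0.254)·(1−0.666)·m_A, so m_A = 560.84/0.7508 = 746.95 kg/h.
S13 = (1−0.666)×746.95 + 1280.2 = 1529.6 kg/h.
Recycle S5 = (1−0.254)×1529.6 = 1141.1 kg/h.

1141 kg/h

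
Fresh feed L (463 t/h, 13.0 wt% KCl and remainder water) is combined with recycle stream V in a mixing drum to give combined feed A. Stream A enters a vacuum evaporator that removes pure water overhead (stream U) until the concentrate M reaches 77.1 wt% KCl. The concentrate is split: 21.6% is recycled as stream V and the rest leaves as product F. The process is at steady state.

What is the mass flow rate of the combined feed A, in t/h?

Overall KCl balance (none leaves overhead): KCl in fresh feed = KCl in product, i.e. 463×0.130 = (1−0.216)·M·0.771.
M = 60.19/(0.771×0.784) = 99.576 t/h.
Recycle V = 0.216×99.576 = 21.508 t/h.
Combined feed A = 463 + 21.508 = 484.51 t/h.

484.5 t/h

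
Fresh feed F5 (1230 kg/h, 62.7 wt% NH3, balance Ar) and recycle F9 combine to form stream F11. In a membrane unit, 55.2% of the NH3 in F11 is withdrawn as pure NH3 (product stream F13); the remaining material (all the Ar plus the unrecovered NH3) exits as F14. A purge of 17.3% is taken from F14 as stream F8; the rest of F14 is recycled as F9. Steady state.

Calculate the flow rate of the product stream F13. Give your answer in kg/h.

676.3 kg/h

NH3 in F11: m_A = 1230×0.627 + (1−0.173)·(1−0.552)·m_A, so m_A = 771.21/0.6295 = 1225.1 kg/h.
Product F13 = 0.552×1225.1 = 676.26 kg/h.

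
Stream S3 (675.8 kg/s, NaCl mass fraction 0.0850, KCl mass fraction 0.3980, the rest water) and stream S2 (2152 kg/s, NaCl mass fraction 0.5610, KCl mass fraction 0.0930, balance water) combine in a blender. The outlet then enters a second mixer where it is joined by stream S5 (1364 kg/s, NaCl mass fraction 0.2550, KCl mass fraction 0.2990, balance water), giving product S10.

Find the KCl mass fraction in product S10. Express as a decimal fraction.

Overall, product flow = 4191.8 kg/s.
KCl in = 675.8×0.398 + 2152×0.093 + 1364×0.299 = 876.94 kg/s.
KCl fraction in S10 = 0.2092.

0.2092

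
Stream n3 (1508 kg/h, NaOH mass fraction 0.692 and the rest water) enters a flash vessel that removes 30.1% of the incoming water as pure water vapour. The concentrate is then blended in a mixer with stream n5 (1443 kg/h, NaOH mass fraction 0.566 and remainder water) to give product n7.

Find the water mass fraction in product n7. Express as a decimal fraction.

Vapour removed = 0.301×0.308×1508 = 139.8 kg/h; concentrate = 1368.2 kg/h.
water reaching the mixer = 324.66 (from concentrate) + 1443×0.434 = 950.92 kg/h.
Product flow = 1368.2 + 1443 = 2811.2 kg/h; water fraction = 0.338.

0.338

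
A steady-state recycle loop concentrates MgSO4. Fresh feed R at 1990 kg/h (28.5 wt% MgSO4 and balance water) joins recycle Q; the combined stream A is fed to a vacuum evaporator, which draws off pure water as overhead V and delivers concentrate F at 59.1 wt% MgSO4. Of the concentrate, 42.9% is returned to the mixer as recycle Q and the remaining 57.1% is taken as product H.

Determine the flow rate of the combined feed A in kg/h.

2711 kg/h

Overall MgSO4 balance (none leaves overhead): MgSO4 in fresh feed = MgSO4 in product, i.e. 1990×0.285 = (1−0.429)·F·0.591.
F = 567.15/(0.591×0.571) = 1680.6 kg/h.
Recycle Q = 0.429×1680.6 = 720.99 kg/h.
Combined feed A = 1990 + 720.99 = 2711 kg/h.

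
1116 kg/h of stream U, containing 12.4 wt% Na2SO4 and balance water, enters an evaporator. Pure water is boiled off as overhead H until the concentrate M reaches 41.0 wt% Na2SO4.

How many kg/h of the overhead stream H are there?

Na2SO4 is conserved: 1116×0.124 = 138.38 kg/h all reports to the concentrate.
Concentrate = 138.38/(target fraction) = 337.52 kg/h.
Overhead = 1116 − 337.52 = 778.48 kg/h.

778.5 kg/h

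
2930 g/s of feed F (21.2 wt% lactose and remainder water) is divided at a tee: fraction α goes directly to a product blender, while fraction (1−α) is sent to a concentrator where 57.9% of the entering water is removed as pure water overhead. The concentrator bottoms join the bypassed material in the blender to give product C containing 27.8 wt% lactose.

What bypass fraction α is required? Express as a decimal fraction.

0.480

All 2930×0.212 = 621.16 g/s of lactose reaches C, so C = 621.16/0.278 = 2234.4 g/s and vapour = 695.61 g/s.
The evaporator receives (1−α)·2930 of feed at 0.788 water and removes 0.579 of that water:
0.579×0.788×(1−α)×2930 = 695.61
(1−α) = 695.61/1336.8 = 0.5203;  α = 0.4797.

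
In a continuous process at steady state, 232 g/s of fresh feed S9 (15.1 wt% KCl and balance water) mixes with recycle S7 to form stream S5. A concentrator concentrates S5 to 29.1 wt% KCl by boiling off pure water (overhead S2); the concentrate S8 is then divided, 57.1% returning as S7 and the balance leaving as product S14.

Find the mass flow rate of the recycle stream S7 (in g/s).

Overall KCl balance (none leaves overhead): KCl in fresh feed = KCl in product, i.e. 232×0.151 = (1−0.571)·S8·0.291.
S8 = 35.032/(0.291×0.429) = 280.62 g/s.
Recycle S7 = 0.571×280.62 = 160.23 g/s.

160.2 g/s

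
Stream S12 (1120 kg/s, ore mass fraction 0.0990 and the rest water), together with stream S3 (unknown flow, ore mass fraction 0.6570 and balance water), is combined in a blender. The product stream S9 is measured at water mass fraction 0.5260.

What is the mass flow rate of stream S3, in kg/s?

Let S3 be the unknown flow. Total out = 1120 + S3.
water balance: 1009.1 + 0.343·S3 = 0.526·(1120 + S3)
(0.343 − 0.526)·S3 = 0.526×1120 − 1009.1 = -420
S3 = -420 / -0.183 = 2295.1 kg/s

2295 kg/s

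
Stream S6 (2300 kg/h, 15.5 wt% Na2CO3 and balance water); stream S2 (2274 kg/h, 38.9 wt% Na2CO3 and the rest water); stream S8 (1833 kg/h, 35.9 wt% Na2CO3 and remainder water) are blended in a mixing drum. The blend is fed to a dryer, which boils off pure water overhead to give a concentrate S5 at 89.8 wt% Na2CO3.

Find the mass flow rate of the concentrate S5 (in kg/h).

Na2CO3 entering = 2300×0.155 + 2274×0.389 + 1833×0.359 = 1899.1 kg/h.
All Na2CO3 reports to S5, so S5 = 1899.1/0.898 = 2114.8 kg/h.

2115 kg/h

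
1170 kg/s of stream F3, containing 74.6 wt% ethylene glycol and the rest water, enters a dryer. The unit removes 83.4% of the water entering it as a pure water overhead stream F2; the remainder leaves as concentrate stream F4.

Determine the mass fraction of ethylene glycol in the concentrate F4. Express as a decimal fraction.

0.947

ethylene glycol is not removed: 1170×0.746 = 872.82 kg/s of ethylene glycol enters F4.
water entering = 1170×0.254 = 297.18 kg/s; overhead removed = 0.834×297.18 = 247.85 kg/s.
Concentrate = 1170 − 247.85 = 922.15 kg/s.
Mass fraction = 872.82/922.15 = 0.947.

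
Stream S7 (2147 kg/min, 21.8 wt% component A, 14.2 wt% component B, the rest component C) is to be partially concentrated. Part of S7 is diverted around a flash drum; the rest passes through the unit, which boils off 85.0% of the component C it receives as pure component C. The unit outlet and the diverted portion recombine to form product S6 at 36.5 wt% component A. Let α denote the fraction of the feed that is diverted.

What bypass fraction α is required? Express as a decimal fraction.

0.260

All 2147×0.218 = 468.05 kg/min of component A reaches S6, so S6 = 468.05/0.365 = 1282.3 kg/min and vapour = 864.68 kg/min.
The evaporator receives (1−α)·2147 of feed at 0.640 component C and removes 0.850 of that component C:
0.850×0.640×(1−α)×2147 = 864.68
(1−α) = 864.68/1168 = 0.7403;  α = 0.2597.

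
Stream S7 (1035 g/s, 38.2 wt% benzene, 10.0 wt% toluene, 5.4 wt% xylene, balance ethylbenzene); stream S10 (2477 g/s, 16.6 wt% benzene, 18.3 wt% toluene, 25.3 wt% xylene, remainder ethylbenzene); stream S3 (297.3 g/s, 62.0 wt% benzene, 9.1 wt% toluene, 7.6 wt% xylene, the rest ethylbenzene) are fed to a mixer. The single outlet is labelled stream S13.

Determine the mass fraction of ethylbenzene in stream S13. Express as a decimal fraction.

0.4015

Total flow out = 1035 + 2477 + 297.3 = 3809.3 g/s.
ethylbenzene in = 1035×0.464 + 2477×0.398 + 297.3×0.213 = 1529.4 g/s.
ethylbenzene mass fraction in S13 = 1529.4/3809.3 = 0.4015.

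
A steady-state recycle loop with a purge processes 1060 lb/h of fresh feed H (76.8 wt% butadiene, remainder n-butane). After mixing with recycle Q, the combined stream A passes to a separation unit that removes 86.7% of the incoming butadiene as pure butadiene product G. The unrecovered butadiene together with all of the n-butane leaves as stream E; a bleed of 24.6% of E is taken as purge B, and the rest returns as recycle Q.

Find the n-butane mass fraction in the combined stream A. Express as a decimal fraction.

0.525

n-butane enters only via H and leaves only via the purge: 1060×0.232 = 0.246×(n-butane in E), and the separation unit passes all n-butane, so n-butane in A = n-butane in E = 999.67 lb/h.
butadiene in A: m_A = 1060×0.768 + (1−0.246)·(1−0.867)·m_A, so m_A = 814.08/0.8997 = 904.82 lb/h.
A = 904.82 + 999.67 = 1904.5 lb/h.
n-butane fraction in A = 999.67/1904.5 = 0.525.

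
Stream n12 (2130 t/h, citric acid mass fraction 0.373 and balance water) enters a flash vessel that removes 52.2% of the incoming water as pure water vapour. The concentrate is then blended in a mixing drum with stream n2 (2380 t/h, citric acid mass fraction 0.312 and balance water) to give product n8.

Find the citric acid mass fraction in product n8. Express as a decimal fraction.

0.403

Vapour removed = 0.522×0.627×2130 = 697.14 t/h; concentrate = 1432.9 t/h.
citric acid reaching the mixer = 794.49 (from concentrate) + 2380×0.312 = 1537 t/h.
Product flow = 1432.9 + 2380 = 3812.9 t/h; citric acid fraction = 0.403.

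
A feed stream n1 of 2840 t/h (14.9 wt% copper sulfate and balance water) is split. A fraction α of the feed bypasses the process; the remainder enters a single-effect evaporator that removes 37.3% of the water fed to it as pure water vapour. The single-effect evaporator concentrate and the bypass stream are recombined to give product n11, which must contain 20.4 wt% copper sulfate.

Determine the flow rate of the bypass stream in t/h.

427.8 t/h

All 2840×0.149 = 423.16 t/h of copper sulfate reaches n11, so n11 = 423.16/0.204 = 2074.3 t/h and vapour = 765.69 t/h.
The evaporator receives (1−α)·2840 of feed at 0.851 water and removes 0.373 of that water:
0.373×0.851×(1−α)×2840 = 765.69
(1−α) = 765.69/901.48 = 0.8494;  α = 0.1506.
Bypass flow = 0.1506×2840 = 427.8 t/h.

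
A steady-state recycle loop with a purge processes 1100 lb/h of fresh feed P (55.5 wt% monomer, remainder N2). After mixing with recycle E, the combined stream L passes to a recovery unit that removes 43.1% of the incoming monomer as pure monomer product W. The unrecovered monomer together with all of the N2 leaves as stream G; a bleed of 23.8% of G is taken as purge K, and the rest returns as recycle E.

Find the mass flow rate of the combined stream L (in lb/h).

N2 enters only via P and leaves only via the purge: 1100×0.445 = 0.238×(N2 in G), and the recovery unit passes all N2, so N2 in L = N2 in G = 2056.7 lb/h.
monomer in L: m_A = 1100×0.555 + (1−0.238)·(1−0.431)·m_A, so m_A = 610.5/0.5664 = 1077.8 lb/h.
L = 1077.8 + 2056.7 = 3134.5 lb/h.

3135 lb/h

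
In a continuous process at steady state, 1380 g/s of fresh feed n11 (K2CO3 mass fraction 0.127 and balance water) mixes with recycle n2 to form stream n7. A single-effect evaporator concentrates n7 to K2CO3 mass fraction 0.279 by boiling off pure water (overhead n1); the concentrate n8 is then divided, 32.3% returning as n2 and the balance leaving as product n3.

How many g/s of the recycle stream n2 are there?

299.7 g/s

Overall K2CO3 balance (none leaves overhead): K2CO3 in fresh feed = K2CO3 in product, i.e. 1380×0.127 = (1−0.323)·n8·0.279.
n8 = 175.26/(0.279×0.677) = 927.88 g/s.
Recycle n2 = 0.323×927.88 = 299.7 g/s.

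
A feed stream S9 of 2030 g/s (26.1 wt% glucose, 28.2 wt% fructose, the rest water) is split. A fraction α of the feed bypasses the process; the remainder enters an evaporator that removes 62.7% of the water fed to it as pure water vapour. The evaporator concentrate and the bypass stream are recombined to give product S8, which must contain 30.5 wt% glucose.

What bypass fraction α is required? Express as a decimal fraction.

0.497

All 2030×0.261 = 529.83 g/s of glucose reaches S8, so S8 = 529.83/0.305 = 1737.1 g/s and vapour = 292.85 g/s.
The evaporator receives (1−α)·2030 of feed at 0.457 water and removes 0.627 of that water:
0.627×0.457×(1−α)×2030 = 292.85
(1−α) = 292.85/581.67 = 0.5035;  α = 0.4965.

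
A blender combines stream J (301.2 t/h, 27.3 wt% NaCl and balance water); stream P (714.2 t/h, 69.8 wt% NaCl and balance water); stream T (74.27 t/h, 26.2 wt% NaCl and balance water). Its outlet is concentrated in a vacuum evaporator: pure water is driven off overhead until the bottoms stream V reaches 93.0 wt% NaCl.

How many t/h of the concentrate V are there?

NaCl entering = 301.2×0.273 + 714.2×0.698 + 74.27×0.262 = 600.2 t/h.
All NaCl reports to V, so V = 600.2/0.930 = 645.37 t/h.

645.4 t/h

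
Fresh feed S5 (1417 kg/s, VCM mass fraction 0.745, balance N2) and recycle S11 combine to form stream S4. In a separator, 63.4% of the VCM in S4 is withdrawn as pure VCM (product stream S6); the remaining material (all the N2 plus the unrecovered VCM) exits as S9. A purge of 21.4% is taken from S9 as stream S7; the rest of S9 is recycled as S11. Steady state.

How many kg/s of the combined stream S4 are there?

N2 enters only via S5 and leaves only via the purge: 1417×0.255 = 0.214×(N2 in S9), and the separator passes all N2, so N2 in S4 = N2 in S9 = 1688.5 kg/s.
VCM in S4: m_A = 1417×0.745 + (1−0.214)·(1−0.634)·m_A, so m_A = 1055.7/0.7123 = 1482 kg/s.
S4 = 1482 + 1688.5 = 3170.5 kg/s.

3170 kg/s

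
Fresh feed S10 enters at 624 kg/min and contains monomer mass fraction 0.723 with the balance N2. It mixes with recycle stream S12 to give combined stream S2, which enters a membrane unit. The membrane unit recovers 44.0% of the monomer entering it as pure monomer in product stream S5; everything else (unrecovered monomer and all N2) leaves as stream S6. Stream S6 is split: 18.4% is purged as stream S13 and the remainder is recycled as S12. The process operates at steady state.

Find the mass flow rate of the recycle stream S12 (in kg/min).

N2 enters only via S10 and leaves only via the purge: 624×0.277 = 0.184×(N2 in S6), and the membrane unit passes all N2, so N2 in S2 = N2 in S6 = 939.39 kg/min.
monomer in S2: m_A = 624×0.723 + (1−0.184)·(1−0.440)·m_A, so m_A = 451.15/0.5430 = 830.79 kg/min.
S6 = (1−0.440)×830.79 + 939.39 = 1404.6 kg/min.
Recycle S12 = (1−0.184)×1404.6 = 1146.2 kg/min.

1146 kg/min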